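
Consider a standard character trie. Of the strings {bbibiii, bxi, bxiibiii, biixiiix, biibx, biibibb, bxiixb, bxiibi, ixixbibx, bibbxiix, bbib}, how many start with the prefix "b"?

Traverse to the node for "b", then collect every word in that subtree.
Matches: "bbib", "bbibiii", "bibbxiix", "biibibb", "biibx", "biixiiix", "bxi", "bxiibi", "bxiibiii", "bxiixb"
Count: 10

10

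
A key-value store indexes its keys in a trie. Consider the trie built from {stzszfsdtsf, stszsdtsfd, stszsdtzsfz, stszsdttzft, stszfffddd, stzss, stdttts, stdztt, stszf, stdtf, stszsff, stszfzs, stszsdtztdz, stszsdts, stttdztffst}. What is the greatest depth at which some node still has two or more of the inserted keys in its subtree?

8

Look for the deepest trie node that still has at least two words in its subtree.
"stszsdts" and "stszsdtsfd" agree on "stszsdts" (8 characters) before diverging; nothing deeper is shared.
Longest shared-prefix length: 8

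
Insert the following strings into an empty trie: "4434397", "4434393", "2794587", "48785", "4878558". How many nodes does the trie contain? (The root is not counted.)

Trace insertions, counting only characters that open a new branch:
  "4434397" → 7 new (4, 4, 3, 4, 3, 9, 7)
  "4434393" → prefix "443439" already present; 1 new (3)
  "2794587" → 7 new (2, 7, 9, 4, 5, 8, 7)
  "48785" → prefix "4" already present; 4 new (8, 7, 8, 5)
  "4878558" → prefix "48785" already present; 2 new (5, 8)
Total nodes = 7 + 1 + 7 + 4 + 2 = 21

21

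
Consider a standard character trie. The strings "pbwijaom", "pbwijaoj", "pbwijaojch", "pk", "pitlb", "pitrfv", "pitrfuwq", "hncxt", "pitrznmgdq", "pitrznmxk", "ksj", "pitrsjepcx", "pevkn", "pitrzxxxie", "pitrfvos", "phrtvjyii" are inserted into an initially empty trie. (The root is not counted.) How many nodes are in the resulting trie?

For each word, the new-node count is its length minus the longest prefix already in the trie:
  "pbwijaom" → 8 new (p, b, w, i, j, a, o, m)
  "pbwijaoj" → prefix "pbwijao" already present; 1 new (j)
  "pbwijaojch" → prefix "pbwijaoj" already present; 2 new (c, h)
  "pk" → prefix "p" already present; 1 new (k)
  "pitlb" → prefix "p" already present; 4 new (i, t, l, b)
  "pitrfv" → prefix "pit" already present; 3 new (r, f, v)
  "pitrfuwq" → prefix "pitrf" already present; 3 new (u, w, q)
  "hncxt" → 5 new (h, n, c, x, t)
  "pitrznmgdq" → prefix "pitr" already present; 6 new (z, n, m, g, d, q)
  "pitrznmxk" → prefix "pitrznm" already present; 2 new (x, k)
  "ksj" → 3 new (k, s, j)
  "pitrsjepcx" → prefix "pitr" already present; 6 new (s, j, e, p, c, x)
  "pevkn" → prefix "p" already present; 4 new (e, v, k, n)
  "pitrzxxxie" → prefix "pitrz" already present; 5 new (x, x, x, i, e)
  "pitrfvos" → prefix "pitrfv" already present; 2 new (o, s)
  "phrtvjyii" → prefix "p" already present; 8 new (h, r, t, v, j, y, i, i)
Total nodes = 8 + 1 + 2 + 1 + 4 + 3 + 3 + 5 + 6 + 2 + 3 + 6 + 4 + 5 + 2 + 8 = 63

63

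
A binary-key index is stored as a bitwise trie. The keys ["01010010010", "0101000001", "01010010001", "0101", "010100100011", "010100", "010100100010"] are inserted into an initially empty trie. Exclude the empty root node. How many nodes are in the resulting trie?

Trie structure (* marks end of a word):
(root)
└─ 0
   └─ 1
      └─ 0
         └─ 1 *
            └─ 0
               └─ 0 *
                  ├─ 0
                  │  └─ 0
                  │     └─ 0
                  │        └─ 1 *
                  └─ 1
                     └─ 0
                        └─ 0
                           ├─ 0
                           │  └─ 1 *
                           │     ├─ 0 *
                           │     └─ 1 *
                           └─ 1
                              └─ 0 *
Counting every labelled node above: 19.

19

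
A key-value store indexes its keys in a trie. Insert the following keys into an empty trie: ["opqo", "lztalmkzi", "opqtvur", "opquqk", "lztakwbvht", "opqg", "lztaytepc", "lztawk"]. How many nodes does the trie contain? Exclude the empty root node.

34

Count nodes per top-level branch (shared prefixes stored once):
  'l'-branch (lztakwbvht, lztalmkzi, lztawk, lztaytepc): 22 nodes
  'o'-branch (opqg, opqo, opqtvur, opquqk): 12 nodes
Sum: 34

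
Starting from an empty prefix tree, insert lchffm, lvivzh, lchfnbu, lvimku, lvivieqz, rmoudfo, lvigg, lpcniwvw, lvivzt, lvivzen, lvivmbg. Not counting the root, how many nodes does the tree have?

43

Trace insertions, counting only characters that open a new branch:
  "lchffm" → 6 new (l, c, h, f, f, m)
  "lvivzh" → prefix "l" already present; 5 new (v, i, v, z, h)
  "lchfnbu" → prefix "lchf" already present; 3 new (n, b, u)
  "lvimku" → prefix "lvi" already present; 3 new (m, k, u)
  "lvivieqz" → prefix "lviv" already present; 4 new (i, e, q, z)
  "rmoudfo" → 7 new (r, m, o, u, d, f, o)
  "lvigg" → prefix "lvi" already present; 2 new (g, g)
  "lpcniwvw" → prefix "l" already present; 7 new (p, c, n, i, w, v, w)
  "lvivzt" → prefix "lvivz" already present; 1 new (t)
  "lvivzen" → prefix "lvivz" already present; 2 new (e, n)
  "lvivmbg" → prefix "lviv" already present; 3 new (m, b, g)
Total nodes = 6 + 5 + 3 + 3 + 4 + 7 + 2 + 7 + 1 + 2 + 3 = 43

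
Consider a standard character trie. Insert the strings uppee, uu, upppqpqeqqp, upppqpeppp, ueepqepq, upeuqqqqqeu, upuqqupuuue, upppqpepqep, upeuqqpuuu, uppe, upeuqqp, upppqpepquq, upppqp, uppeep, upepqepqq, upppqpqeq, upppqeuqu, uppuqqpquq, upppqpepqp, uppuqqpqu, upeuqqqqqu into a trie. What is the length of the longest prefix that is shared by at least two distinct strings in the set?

Look for the deepest trie node that still has at least two words in its subtree.
e.g. "upeuqqqqqeu" and "upeuqqqqqu" share the prefix "upeuqqqqq" of length 9; no pair shares a longer one.
Longest shared-prefix length: 9

9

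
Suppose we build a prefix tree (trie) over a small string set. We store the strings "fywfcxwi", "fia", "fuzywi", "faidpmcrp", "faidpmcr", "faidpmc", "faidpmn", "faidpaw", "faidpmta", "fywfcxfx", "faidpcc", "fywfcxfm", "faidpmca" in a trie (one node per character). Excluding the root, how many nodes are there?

Count nodes per top-level branch (shared prefixes stored once):
  'f'-branch (faidpaw, faidpcc, faidpmc, faidpmca, faidpmcr, faidpmcrp, faidpmn, faidpmta, fia, fuzywi, fywfcxfm, fywfcxfx, fywfcxwi): 34 nodes
Sum: 34

34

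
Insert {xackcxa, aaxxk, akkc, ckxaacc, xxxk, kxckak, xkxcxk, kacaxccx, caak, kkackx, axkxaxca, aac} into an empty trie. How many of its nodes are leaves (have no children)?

Leaves are exactly the stored words that no other stored word extends.
Those words: "aac", "aaxxk", "akkc", "axkxaxca", "caak", "ckxaacc", "kacaxccx", "kkackx", "kxckak", "xackcxa", "xkxcxk", "xxxk"
Leaf count: 12

12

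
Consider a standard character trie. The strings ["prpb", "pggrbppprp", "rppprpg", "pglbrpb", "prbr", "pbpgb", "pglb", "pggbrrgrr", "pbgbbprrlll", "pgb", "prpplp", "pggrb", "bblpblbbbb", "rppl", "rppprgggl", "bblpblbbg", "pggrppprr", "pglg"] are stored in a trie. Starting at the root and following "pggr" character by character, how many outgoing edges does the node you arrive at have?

2

The children of the "pggr" node are the distinct next characters among strings starting with "pggr".
Distinct next characters after "pggr": b, p.
That node has 2 child edges.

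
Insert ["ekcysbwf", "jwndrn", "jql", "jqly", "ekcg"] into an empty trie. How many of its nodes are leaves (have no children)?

A leaf is a node with no children — equivalently, the end of a word that is not a proper prefix of any other stored word.
Those words: "ekcg", "ekcysbwf", "jqly", "jwndrn"
Leaf count: 4

4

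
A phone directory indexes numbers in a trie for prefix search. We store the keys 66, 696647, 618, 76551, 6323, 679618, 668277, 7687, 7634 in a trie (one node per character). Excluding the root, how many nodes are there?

30

Trace insertions, counting only characters that open a new branch:
  "66" → 2 new (6, 6)
  "696647" → prefix "6" already present; 5 new (9, 6, 6, 4, 7)
  "618" → prefix "6" already present; 2 new (1, 8)
  "76551" → 5 new (7, 6, 5, 5, 1)
  "6323" → prefix "6" already present; 3 new (3, 2, 3)
  "679618" → prefix "6" already present; 5 new (7, 9, 6, 1, 8)
  "668277" → prefix "66" already present; 4 new (8, 2, 7, 7)
  "7687" → prefix "76" already present; 2 new (8, 7)
  "7634" → prefix "76" already present; 2 new (3, 4)
Total nodes = 2 + 5 + 2 + 5 + 3 + 5 + 4 + 2 + 2 = 30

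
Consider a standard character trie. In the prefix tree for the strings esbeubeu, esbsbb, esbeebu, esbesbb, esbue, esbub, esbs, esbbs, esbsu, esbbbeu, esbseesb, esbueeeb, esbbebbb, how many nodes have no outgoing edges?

11

Leaves are exactly the stored words that no other stored word extends.
Those words: "esbbbeu", "esbbebbb", "esbbs", "esbeebu", "esbesbb", "esbeubeu", "esbsbb", "esbseesb", "esbsu", "esbub", "esbueeeb"
Leaf count: 11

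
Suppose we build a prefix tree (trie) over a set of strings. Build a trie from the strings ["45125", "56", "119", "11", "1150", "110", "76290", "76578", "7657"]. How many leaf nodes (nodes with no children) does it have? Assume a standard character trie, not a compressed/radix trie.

Leaves are exactly the stored words that no other stored word extends.
Those words: "110", "1150", "119", "45125", "56", "76290", "76578"
Leaf count: 7

7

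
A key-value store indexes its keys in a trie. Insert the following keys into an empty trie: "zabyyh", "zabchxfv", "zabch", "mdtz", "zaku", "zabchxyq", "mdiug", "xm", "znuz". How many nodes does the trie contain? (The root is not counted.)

Trace insertions, counting only characters that open a new branch:
  "zabyyh" → 6 new (z, a, b, y, y, h)
  "zabchxfv" → prefix "zab" already present; 5 new (c, h, x, f, v)
  "zabch" → prefix "zabch" already present; 0 new (none)
  "mdtz" → 4 new (m, d, t, z)
  "zaku" → prefix "za" already present; 2 new (k, u)
  "zabchxyq" → prefix "zabchx" already present; 2 new (y, q)
  "mdiug" → prefix "md" already present; 3 new (i, u, g)
  "xm" → 2 new (x, m)
  "znuz" → prefix "z" already present; 3 new (n, u, z)
Total nodes = 6 + 5 + 0 + 4 + 2 + 2 + 3 + 2 + 3 = 27

27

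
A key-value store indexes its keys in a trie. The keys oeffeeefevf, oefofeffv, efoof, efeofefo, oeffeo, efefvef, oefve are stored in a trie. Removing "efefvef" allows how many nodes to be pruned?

4

Walk "efefvef" from the leaf back toward the root, removing each node that no remaining word uses.
The suffix "fvef" (4 nodes) is used only by "efefvef"; the node for "efe" still has the child "o", so pruning stops there.
Nodes removed: 4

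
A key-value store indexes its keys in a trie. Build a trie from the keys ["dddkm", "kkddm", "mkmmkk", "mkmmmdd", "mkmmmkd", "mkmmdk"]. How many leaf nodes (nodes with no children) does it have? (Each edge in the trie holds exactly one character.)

6

A leaf is a node with no children — equivalently, the end of a word that is not a proper prefix of any other stored word.
Those words: "dddkm", "kkddm", "mkmmdk", "mkmmkk", "mkmmmdd", "mkmmmkd"
Leaf count: 6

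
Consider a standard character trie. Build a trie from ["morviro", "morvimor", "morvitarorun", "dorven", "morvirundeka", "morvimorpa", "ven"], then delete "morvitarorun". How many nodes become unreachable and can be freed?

After clearing the end-marker at "morvitarorun", prune upward until reaching a node still needed by another word.
The suffix "tarorun" (7 nodes) is used only by "morvitarorun"; the node for "morvi" still has the child "r", so pruning stops there.
Nodes removed: 7

7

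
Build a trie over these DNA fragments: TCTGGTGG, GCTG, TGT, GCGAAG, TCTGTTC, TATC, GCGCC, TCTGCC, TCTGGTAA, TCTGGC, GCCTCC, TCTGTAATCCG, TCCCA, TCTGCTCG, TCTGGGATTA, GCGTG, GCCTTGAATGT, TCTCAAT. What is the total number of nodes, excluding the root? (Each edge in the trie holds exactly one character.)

65

For each word, the new-node count is its length minus the longest prefix already in the trie:
  "TCTGGTGG" → 8 new (T, C, T, G, G, T, G, G)
  "GCTG" → 4 new (G, C, T, G)
  "TGT" → prefix "T" already present; 2 new (G, T)
  "GCGAAG" → prefix "GC" already present; 4 new (G, A, A, G)
  "TCTGTTC" → prefix "TCTG" already present; 3 new (T, T, C)
  "TATC" → prefix "T" already present; 3 new (A, T, C)
  "GCGCC" → prefix "GCG" already present; 2 new (C, C)
  "TCTGCC" → prefix "TCTG" already present; 2 new (C, C)
  "TCTGGTAA" → prefix "TCTGGT" already present; 2 new (A, A)
  "TCTGGC" → prefix "TCTGG" already present; 1 new (C)
  "GCCTCC" → prefix "GC" already present; 4 new (C, T, C, C)
  "TCTGTAATCCG" → prefix "TCTGT" already present; 6 new (A, A, T, C, C, G)
  "TCCCA" → prefix "TC" already present; 3 new (C, C, A)
  "TCTGCTCG" → prefix "TCTGC" already present; 3 new (T, C, G)
  "TCTGGGATTA" → prefix "TCTGG" already present; 5 new (G, A, T, T, A)
  "GCGTG" → prefix "GCG" already present; 2 new (T, G)
  "GCCTTGAATGT" → prefix "GCCT" already present; 7 new (T, G, A, A, T, G, T)
  "TCTCAAT" → prefix "TCT" already present; 4 new (C, A, A, T)
Total nodes = 8 + 4 + 2 + 4 + 3 + 3 + 2 + 2 + 2 + 1 + 4 + 6 + 3 + 3 + 5 + 2 + 7 + 4 = 65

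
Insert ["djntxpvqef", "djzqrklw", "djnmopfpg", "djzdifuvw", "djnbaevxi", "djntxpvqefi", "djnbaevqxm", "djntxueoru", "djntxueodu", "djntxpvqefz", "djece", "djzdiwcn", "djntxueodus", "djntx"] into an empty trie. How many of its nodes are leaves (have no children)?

A leaf is a node with no children — equivalently, the end of a word that is not a proper prefix of any other stored word.
Those words: "djece", "djnbaevqxm", "djnbaevxi", "djnmopfpg", "djntxpvqefi", "djntxpvqefz", "djntxueodus", "djntxueoru", "djzdifuvw", "djzdiwcn", "djzqrklw"
Leaf count: 11

11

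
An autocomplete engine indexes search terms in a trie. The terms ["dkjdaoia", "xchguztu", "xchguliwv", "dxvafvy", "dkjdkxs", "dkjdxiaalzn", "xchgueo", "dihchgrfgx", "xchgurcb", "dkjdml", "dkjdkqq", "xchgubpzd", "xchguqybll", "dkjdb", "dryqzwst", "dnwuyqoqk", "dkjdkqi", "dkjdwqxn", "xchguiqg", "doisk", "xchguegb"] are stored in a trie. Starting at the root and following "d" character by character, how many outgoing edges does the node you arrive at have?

Walk "d" from the root, arriving at one node.
Characters that immediately follow "d" among the stored strings: {i, k, n, o, r, x}.
That node has 6 child edges.

6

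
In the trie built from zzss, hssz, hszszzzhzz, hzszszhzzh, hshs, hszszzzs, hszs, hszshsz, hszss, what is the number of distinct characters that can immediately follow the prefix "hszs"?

3

Follow the path "hszs" to its node, then look at its outgoing edges.
Characters that immediately follow "hszs" among the stored strings: {h, s, z}.
That node has 3 child edges.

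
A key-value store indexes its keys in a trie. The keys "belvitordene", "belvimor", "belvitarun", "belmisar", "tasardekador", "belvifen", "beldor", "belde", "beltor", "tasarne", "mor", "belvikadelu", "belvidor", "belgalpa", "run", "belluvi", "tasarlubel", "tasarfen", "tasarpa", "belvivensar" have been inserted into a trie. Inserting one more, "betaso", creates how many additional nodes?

Walking "betaso" from the root, the first 2 characters ("be") follow existing edges; "t" is the first miss.
Each of the 4 remaining characters creates one node.

4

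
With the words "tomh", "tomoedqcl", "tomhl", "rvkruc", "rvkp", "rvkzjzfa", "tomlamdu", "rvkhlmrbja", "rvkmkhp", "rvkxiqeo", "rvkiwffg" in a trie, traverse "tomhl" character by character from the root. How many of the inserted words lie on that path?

Traverse "tomhl" character by character; count nodes along the way that are marked as word ends.
Prefixes of the query that are stored words: "tomh", "tomhl"
Count: 2

2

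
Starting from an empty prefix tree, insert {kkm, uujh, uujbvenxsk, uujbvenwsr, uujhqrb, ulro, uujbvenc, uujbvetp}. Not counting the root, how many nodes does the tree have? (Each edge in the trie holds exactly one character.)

26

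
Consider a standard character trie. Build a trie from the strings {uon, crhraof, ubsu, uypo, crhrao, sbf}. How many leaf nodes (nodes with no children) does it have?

5

A leaf is a node with no children — equivalently, the end of a word that is not a proper prefix of any other stored word.
Those words: "crhraof", "sbf", "ubsu", "uon", "uypo"
Leaf count: 5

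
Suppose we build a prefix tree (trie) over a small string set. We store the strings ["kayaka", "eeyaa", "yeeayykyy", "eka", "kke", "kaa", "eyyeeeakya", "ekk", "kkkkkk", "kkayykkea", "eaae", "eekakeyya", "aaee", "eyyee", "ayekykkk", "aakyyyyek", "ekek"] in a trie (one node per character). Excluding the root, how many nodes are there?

Trace insertions, counting only characters that open a new branch:
  "kayaka" → 6 new (k, a, y, a, k, a)
  "eeyaa" → 5 new (e, e, y, a, a)
  "yeeayykyy" → 9 new (y, e, e, a, y, y, k, y, y)
  "eka" → prefix "e" already present; 2 new (k, a)
  "kke" → prefix "k" already present; 2 new (k, e)
  "kaa" → prefix "ka" already present; 1 new (a)
  "eyyeeeakya" → prefix "e" already present; 9 new (y, y, e, e, e, a, k, y, a)
  "ekk" → prefix "ek" already present; 1 new (k)
  "kkkkkk" → prefix "kk" already present; 4 new (k, k, k, k)
  "kkayykkea" → prefix "kk" already present; 7 new (a, y, y, k, k, e, a)
  "eaae" → prefix "e" already present; 3 new (a, a, e)
  "eekakeyya" → prefix "ee" already present; 7 new (k, a, k, e, y, y, a)
  "aaee" → 4 new (a, a, e, e)
  "eyyee" → prefix "eyyee" already present; 0 new (none)
  "ayekykkk" → prefix "a" already present; 7 new (y, e, k, y, k, k, k)
  "aakyyyyek" → prefix "aa" already present; 7 new (k, y, y, y, y, e, k)
  "ekek" → prefix "ek" already present; 2 new (e, k)
Total nodes = 6 + 5 + 9 + 2 + 2 + 1 + 9 + 1 + 4 + 7 + 3 + 7 + 4 + 0 + 7 + 7 + 2 = 76

76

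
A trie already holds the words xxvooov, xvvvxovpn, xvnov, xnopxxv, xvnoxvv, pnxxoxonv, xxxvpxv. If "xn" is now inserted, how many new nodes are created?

Every character of "xn" already lies on an existing path (it is a prefix of some stored word).
No new nodes are needed: 0.

0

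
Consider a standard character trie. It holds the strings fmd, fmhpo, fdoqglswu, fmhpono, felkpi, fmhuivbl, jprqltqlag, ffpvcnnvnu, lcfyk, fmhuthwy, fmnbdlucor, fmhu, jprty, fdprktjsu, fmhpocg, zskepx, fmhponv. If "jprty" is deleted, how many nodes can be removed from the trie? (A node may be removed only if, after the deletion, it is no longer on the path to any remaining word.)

2

A node on "jprty"'s path can go only if nothing else ends at it or branches off below it.
The suffix "ty" (2 nodes) is used only by "jprty"; the node for "jpr" still has the child "q", so pruning stops there.
Nodes removed: 2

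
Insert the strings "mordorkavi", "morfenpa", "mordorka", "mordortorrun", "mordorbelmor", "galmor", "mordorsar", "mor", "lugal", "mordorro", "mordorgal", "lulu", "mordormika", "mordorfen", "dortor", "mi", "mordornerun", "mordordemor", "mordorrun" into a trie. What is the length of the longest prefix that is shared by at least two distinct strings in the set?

Look for the deepest trie node that still has at least two words in its subtree.
"mordorka" and "mordorkavi" agree on "mordorka" (8 characters) before diverging; nothing deeper is shared.
Longest shared-prefix length: 8

8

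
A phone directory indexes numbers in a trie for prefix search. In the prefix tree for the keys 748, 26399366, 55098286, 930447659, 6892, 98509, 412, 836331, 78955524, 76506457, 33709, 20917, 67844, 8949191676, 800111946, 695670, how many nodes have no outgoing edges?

A leaf is a node with no children — equivalently, the end of a word that is not a proper prefix of any other stored word.
Those words: "20917", "26399366", "33709", "412", "55098286", "67844", "6892", "695670", "748", "76506457", "78955524", "800111946", "836331", "8949191676", "930447659", "98509"
Leaf count: 16

16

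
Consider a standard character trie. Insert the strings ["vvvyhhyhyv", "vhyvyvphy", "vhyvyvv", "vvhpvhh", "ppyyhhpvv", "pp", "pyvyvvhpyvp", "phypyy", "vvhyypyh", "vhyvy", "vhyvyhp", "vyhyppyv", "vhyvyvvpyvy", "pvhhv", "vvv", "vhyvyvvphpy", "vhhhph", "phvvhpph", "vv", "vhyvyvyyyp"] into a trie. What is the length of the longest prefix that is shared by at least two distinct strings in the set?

Equivalently: take the maximum, over all pairs, of their longest common prefix length.
"vhyvyvvphpy" and "vhyvyvvpyvy" agree on "vhyvyvvp" (8 characters) before diverging; nothing deeper is shared.
Longest shared-prefix length: 8

8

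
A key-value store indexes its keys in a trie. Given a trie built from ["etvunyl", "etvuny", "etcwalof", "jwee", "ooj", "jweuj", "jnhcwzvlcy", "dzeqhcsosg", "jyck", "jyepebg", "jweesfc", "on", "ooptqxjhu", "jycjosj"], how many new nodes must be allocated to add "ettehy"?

4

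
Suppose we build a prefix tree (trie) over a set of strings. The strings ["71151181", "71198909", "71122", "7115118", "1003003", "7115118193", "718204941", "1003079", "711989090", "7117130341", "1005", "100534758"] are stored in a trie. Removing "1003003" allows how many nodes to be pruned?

After clearing the end-marker at "1003003", prune upward until reaching a node still needed by another word.
The suffix "03" (2 nodes) is used only by "1003003"; the node for "10030" still has the child "7", so pruning stops there.
Nodes removed: 2

2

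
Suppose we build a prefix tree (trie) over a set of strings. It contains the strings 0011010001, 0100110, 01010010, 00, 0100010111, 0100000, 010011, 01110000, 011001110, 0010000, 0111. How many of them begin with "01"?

8

Traverse to the node for "01", then collect every word in that subtree.
Matches: "0100000", "0100010111", "010011", "0100110", "01010010", "011001110", "0111", "01110000"
Count: 8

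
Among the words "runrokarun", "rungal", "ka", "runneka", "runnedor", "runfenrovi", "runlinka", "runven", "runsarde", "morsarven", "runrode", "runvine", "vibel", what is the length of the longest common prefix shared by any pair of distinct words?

5

The deepest shared node is where two words last agree before diverging.
"runnedor" and "runneka" agree on "runne" (5 characters) before diverging; nothing deeper is shared.
Longest shared-prefix length: 5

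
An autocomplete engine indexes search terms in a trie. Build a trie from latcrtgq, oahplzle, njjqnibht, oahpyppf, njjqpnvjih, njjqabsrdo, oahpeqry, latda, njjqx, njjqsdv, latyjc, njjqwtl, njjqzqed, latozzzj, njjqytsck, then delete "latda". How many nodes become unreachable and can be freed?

2

After clearing the end-marker at "latda", prune upward until reaching a node still needed by another word.
The suffix "da" (2 nodes) is used only by "latda"; the node for "lat" still has the child "c", so pruning stops there.
Nodes removed: 2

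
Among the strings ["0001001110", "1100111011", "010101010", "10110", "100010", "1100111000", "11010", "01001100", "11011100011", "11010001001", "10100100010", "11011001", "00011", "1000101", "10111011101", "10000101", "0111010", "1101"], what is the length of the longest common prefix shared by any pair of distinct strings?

8

Equivalently: take the maximum, over all pairs, of their longest common prefix length.
e.g. "1100111000" and "1100111011" share the prefix "11001110" of length 8; no pair shares a longer one.
Longest shared-prefix length: 8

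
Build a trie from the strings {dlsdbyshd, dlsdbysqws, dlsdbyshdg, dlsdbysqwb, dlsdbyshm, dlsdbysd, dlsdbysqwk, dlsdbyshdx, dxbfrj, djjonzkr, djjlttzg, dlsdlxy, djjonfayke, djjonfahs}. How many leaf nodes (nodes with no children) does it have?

13

Leaves are exactly the stored words that no other stored word extends.
Those words: "djjlttzg", "djjonfahs", "djjonfayke", "djjonzkr", "dlsdbysd", "dlsdbyshdg", "dlsdbyshdx", "dlsdbyshm", "dlsdbysqwb", "dlsdbysqwk", "dlsdbysqws", "dlsdlxy", "dxbfrj"
Leaf count: 13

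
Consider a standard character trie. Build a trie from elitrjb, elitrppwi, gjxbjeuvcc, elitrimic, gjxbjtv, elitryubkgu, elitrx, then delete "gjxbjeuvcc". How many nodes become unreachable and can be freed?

5

After clearing the end-marker at "gjxbjeuvcc", prune upward until reaching a node still needed by another word.
The suffix "euvcc" (5 nodes) is used only by "gjxbjeuvcc"; the node for "gjxbj" still has the child "t", so pruning stops there.
Nodes removed: 5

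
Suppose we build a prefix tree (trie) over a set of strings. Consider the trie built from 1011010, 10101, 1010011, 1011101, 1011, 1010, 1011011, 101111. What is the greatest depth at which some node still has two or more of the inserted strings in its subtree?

6

The deepest shared node is where two words last agree before diverging.
"1011010" and "1011011" agree on "101101" (6 characters) before diverging; nothing deeper is shared.
Longest shared-prefix length: 6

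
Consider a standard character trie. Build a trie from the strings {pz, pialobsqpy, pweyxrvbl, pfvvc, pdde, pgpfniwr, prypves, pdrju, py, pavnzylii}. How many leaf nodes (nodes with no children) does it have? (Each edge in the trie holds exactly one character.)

10

Leaves are exactly the stored words that no other stored word extends.
Those words: "pavnzylii", "pdde", "pdrju", "pfvvc", "pgpfniwr", "pialobsqpy", "prypves", "pweyxrvbl", "py", "pz"
Leaf count: 10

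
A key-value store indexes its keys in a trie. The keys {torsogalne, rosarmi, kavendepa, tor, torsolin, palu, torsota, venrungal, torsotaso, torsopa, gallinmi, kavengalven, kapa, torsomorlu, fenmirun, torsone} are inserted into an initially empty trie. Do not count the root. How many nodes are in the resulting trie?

Insert word by word; a character creates a node only if that edge doesn't already exist:
  "torsogalne" → 10 new (t, o, r, s, o, g, a, l, n, e)
  "rosarmi" → 7 new (r, o, s, a, r, m, i)
  "kavendepa" → 9 new (k, a, v, e, n, d, e, p, a)
  "tor" → prefix "tor" already present; 0 new (none)
  "torsolin" → prefix "torso" already present; 3 new (l, i, n)
  "palu" → 4 new (p, a, l, u)
  "torsota" → prefix "torso" already present; 2 new (t, a)
  "venrungal" → 9 new (v, e, n, r, u, n, g, a, l)
  "torsotaso" → prefix "torsota" already present; 2 new (s, o)
  "torsopa" → prefix "torso" already present; 2 new (p, a)
  "gallinmi" → 8 new (g, a, l, l, i, n, m, i)
  "kavengalven" → prefix "kaven" already present; 6 new (g, a, l, v, e, n)
  "kapa" → prefix "ka" already present; 2 new (p, a)
  "torsomorlu" → prefix "torso" already present; 5 new (m, o, r, l, u)
  "fenmirun" → 8 new (f, e, n, m, i, r, u, n)
  "torsone" → prefix "torso" already present; 2 new (n, e)
Total nodes = 10 + 7 + 9 + 0 + 3 + 4 + 2 + 9 + 2 + 2 + 8 + 6 + 2 + 5 + 8 + 2 = 79

79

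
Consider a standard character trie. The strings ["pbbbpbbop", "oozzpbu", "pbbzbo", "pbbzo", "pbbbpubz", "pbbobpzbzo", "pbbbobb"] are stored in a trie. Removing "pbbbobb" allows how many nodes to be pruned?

Walk "pbbbobb" from the leaf back toward the root, removing each node that no remaining word uses.
The suffix "obb" (3 nodes) is used only by "pbbbobb"; the node for "pbbb" still has the child "p", so pruning stops there.
Nodes removed: 3

3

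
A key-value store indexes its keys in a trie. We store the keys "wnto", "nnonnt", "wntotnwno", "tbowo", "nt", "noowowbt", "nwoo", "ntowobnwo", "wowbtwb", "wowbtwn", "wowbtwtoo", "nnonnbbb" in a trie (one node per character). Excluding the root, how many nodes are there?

Insert word by word; a character creates a node only if that edge doesn't already exist:
  "wnto" → 4 new (w, n, t, o)
  "nnonnt" → 6 new (n, n, o, n, n, t)
  "wntotnwno" → prefix "wnto" already present; 5 new (t, n, w, n, o)
  "tbowo" → 5 new (t, b, o, w, o)
  "nt" → prefix "n" already present; 1 new (t)
  "noowowbt" → prefix "n" already present; 7 new (o, o, w, o, w, b, t)
  "nwoo" → prefix "n" already present; 3 new (w, o, o)
  "ntowobnwo" → prefix "nt" already present; 7 new (o, w, o, b, n, w, o)
  "wowbtwb" → prefix "w" already present; 6 new (o, w, b, t, w, b)
  "wowbtwn" → prefix "wowbtw" already present; 1 new (n)
  "wowbtwtoo" → prefix "wowbtw" already present; 3 new (t, o, o)
  "nnonnbbb" → prefix "nnonn" already present; 3 new (b, b, b)
Total nodes = 4 + 6 + 5 + 5 + 1 + 7 + 3 + 7 + 6 + 1 + 3 + 3 = 51

51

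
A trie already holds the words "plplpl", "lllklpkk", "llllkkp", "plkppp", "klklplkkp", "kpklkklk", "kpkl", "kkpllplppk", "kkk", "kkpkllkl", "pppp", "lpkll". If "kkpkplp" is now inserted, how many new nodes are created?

Walking "kkpkplp" from the root, the first 4 characters ("kkpk") follow existing edges; "p" is the first miss.
Each of the 3 remaining characters creates one node.

3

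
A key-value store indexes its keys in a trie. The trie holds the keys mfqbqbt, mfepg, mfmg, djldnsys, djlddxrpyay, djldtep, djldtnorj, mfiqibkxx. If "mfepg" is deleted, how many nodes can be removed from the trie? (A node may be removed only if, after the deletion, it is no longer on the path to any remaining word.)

3

After clearing the end-marker at "mfepg", prune upward until reaching a node still needed by another word.
The suffix "epg" (3 nodes) is used only by "mfepg"; the node for "mf" still has the child "q", so pruning stops there.
Nodes removed: 3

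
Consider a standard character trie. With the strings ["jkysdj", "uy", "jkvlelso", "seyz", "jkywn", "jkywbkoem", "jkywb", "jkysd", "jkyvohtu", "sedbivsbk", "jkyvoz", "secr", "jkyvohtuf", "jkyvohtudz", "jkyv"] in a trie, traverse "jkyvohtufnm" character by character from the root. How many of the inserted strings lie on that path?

3

Check each prefix of "jkyvohtufnm" against the stored set — each match is an end-marker on the path.
Prefixes of the query that are stored words: "jkyv", "jkyvohtu", "jkyvohtuf"
Count: 3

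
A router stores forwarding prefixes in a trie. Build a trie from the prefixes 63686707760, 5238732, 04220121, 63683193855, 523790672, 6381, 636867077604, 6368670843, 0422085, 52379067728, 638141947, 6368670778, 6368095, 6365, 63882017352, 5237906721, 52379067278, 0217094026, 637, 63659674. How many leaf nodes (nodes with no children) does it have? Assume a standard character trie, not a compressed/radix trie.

16

Leaves are exactly the stored words that no other stored word extends.
Those words: "0217094026", "04220121", "0422085", "5237906721", "52379067278", "52379067728", "5238732", "63659674", "6368095", "63683193855", "636867077604", "6368670778", "6368670843", "637", "638141947", "63882017352"
Leaf count: 16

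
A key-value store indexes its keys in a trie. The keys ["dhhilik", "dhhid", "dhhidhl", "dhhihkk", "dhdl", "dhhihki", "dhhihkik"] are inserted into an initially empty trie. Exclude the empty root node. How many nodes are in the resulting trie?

Insert word by word; a character creates a node only if that edge doesn't already exist:
  "dhhilik" → 7 new (d, h, h, i, l, i, k)
  "dhhid" → prefix "dhhi" already present; 1 new (d)
  "dhhidhl" → prefix "dhhid" already present; 2 new (h, l)
  "dhhihkk" → prefix "dhhi" already present; 3 new (h, k, k)
  "dhdl" → prefix "dh" already present; 2 new (d, l)
  "dhhihki" → prefix "dhhihk" already present; 1 new (i)
  "dhhihkik" → prefix "dhhihki" already present; 1 new (k)
Total nodes = 7 + 1 + 2 + 3 + 2 + 1 + 1 = 17

17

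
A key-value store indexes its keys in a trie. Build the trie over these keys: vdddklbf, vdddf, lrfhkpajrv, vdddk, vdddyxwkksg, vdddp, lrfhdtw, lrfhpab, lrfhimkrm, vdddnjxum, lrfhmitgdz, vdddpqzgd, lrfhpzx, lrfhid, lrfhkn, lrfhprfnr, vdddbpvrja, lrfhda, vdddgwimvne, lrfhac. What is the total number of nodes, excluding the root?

Insert word by word; a character creates a node only if that edge doesn't already exist:
  "vdddklbf" → 8 new (v, d, d, d, k, l, b, f)
  "vdddf" → prefix "vddd" already present; 1 new (f)
  "lrfhkpajrv" → 10 new (l, r, f, h, k, p, a, j, r, v)
  "vdddk" → prefix "vdddk" already present; 0 new (none)
  "vdddyxwkksg" → prefix "vddd" already present; 7 new (y, x, w, k, k, s, g)
  "vdddp" → prefix "vddd" already present; 1 new (p)
  "lrfhdtw" → prefix "lrfh" already present; 3 new (d, t, w)
  "lrfhpab" → prefix "lrfh" already present; 3 new (p, a, b)
  "lrfhimkrm" → prefix "lrfh" already present; 5 new (i, m, k, r, m)
  "vdddnjxum" → prefix "vddd" already present; 5 new (n, j, x, u, m)
  "lrfhmitgdz" → prefix "lrfh" already present; 6 new (m, i, t, g, d, z)
  "vdddpqzgd" → prefix "vdddp" already present; 4 new (q, z, g, d)
  "lrfhpzx" → prefix "lrfhp" already present; 2 new (z, x)
  "lrfhid" → prefix "lrfhi" already present; 1 new (d)
  "lrfhkn" → prefix "lrfhk" already present; 1 new (n)
  "lrfhprfnr" → prefix "lrfhp" already present; 4 new (r, f, n, r)
  "vdddbpvrja" → prefix "vddd" already present; 6 new (b, p, v, r, j, a)
  "lrfhda" → prefix "lrfhd" already present; 1 new (a)
  "vdddgwimvne" → prefix "vddd" already present; 7 new (g, w, i, m, v, n, e)
  "lrfhac" → prefix "lrfh" already present; 2 new (a, c)
Total nodes = 8 + 1 + 10 + 0 + 7 + 1 + 3 + 3 + 5 + 5 + 6 + 4 + 2 + 1 + 1 + 4 + 6 + 1 + 7 + 2 = 77

77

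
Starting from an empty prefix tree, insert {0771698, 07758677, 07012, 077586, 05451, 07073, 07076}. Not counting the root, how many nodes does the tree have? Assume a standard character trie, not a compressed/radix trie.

22

Trie structure (* marks end of a word):
(root)
└─ 0
   ├─ 5
   │  └─ 4
   │     └─ 5
   │        └─ 1 *
   └─ 7
      ├─ 0
      │  ├─ 1
      │  │  └─ 2 *
      │  └─ 7
      │     ├─ 3 *
      │     └─ 6 *
      └─ 7
         ├─ 1
         │  └─ 6
         │     └─ 9
         │        └─ 8 *
         └─ 5
            └─ 8
               └─ 6 *
                  └─ 7
                     └─ 7 *
Counting every labelled node above: 22.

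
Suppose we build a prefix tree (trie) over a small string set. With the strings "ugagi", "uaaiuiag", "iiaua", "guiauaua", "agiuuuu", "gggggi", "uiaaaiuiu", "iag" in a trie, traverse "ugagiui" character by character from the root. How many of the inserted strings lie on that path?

1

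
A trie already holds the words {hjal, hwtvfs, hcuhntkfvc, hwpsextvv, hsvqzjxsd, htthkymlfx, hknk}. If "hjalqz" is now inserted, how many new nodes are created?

Walking "hjalqz" from the root, the first 4 characters ("hjal") follow existing edges; "q" is the first miss.
New nodes needed: |"hjalqz"| − 4 = 6 − 4 = 2.

2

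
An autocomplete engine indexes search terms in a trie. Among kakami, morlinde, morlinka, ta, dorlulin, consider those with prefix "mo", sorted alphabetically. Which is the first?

morlinde

Filter for "mo…" and sort: "morlinde", "morlinka"
The 1st is morlinde.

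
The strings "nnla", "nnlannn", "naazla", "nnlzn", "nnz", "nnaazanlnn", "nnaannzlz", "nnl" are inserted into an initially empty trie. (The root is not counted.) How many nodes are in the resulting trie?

28

Trie structure (* marks end of a word):
(root)
└─ n
   ├─ a
   │  └─ a
   │     └─ z
   │        └─ l
   │           └─ a *
   └─ n
      ├─ a
      │  └─ a
      │     ├─ n
      │     │  └─ n
      │     │     └─ z
      │     │        └─ l
      │     │           └─ z *
      │     └─ z
      │        └─ a
      │           └─ n
      │              └─ l
      │                 └─ n
      │                    └─ n *
      ├─ l *
      │  ├─ a *
      │  │  └─ n
      │  │     └─ n
      │  │        └─ n *
      │  └─ z
      │     └─ n *
      └─ z *
Counting every labelled node above: 28.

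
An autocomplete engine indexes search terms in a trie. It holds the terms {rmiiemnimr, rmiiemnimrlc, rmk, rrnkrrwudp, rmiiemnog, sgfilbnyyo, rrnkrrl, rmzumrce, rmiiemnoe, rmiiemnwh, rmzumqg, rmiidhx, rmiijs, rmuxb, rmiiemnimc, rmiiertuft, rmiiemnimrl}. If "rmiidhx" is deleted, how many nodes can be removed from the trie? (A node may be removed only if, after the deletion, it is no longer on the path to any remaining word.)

3

A node on "rmiidhx"'s path can go only if nothing else ends at it or branches off below it.
The suffix "dhx" (3 nodes) is used only by "rmiidhx"; the node for "rmii" still has the child "e", so pruning stops there.
Nodes removed: 3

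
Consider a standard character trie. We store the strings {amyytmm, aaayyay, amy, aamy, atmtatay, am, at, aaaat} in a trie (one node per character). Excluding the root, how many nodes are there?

24

Trace insertions, counting only characters that open a new branch:
  "amyytmm" → 7 new (a, m, y, y, t, m, m)
  "aaayyay" → prefix "a" already present; 6 new (a, a, y, y, a, y)
  "amy" → prefix "amy" already present; 0 new (none)
  "aamy" → prefix "aa" already present; 2 new (m, y)
  "atmtatay" → prefix "a" already present; 7 new (t, m, t, a, t, a, y)
  "am" → prefix "am" already present; 0 new (none)
  "at" → prefix "at" already present; 0 new (none)
  "aaaat" → prefix "aaa" already present; 2 new (a, t)
Total nodes = 7 + 6 + 0 + 2 + 7 + 0 + 0 + 2 = 24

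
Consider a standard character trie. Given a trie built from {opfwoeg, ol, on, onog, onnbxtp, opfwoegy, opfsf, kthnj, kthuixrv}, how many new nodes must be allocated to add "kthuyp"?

"kthu" is already a path in the trie; the remaining "yp" must be added.
Each of the 2 remaining characters creates one node.

2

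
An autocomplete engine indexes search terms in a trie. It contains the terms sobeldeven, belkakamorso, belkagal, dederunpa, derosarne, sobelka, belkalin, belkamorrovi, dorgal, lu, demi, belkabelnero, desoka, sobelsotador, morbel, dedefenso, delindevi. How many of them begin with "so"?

Traverse to the node for "so", then collect every word in that subtree.
Matches: "sobeldeven", "sobelka", "sobelsotador"
Count: 3

3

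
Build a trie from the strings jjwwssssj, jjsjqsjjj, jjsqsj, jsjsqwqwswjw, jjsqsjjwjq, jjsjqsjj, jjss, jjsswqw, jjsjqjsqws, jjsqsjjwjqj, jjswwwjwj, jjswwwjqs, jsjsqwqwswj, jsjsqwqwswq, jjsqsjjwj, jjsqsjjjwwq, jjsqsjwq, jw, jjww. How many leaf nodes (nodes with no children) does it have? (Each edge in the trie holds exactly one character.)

12

A leaf is a node with no children — equivalently, the end of a word that is not a proper prefix of any other stored word.
Those words: "jjsjqjsqws", "jjsjqsjjj", "jjsqsjjjwwq", "jjsqsjjwjqj", "jjsqsjwq", "jjsswqw", "jjswwwjqs", "jjswwwjwj", "jjwwssssj", "jsjsqwqwswjw", "jsjsqwqwswq", "jw"
Leaf count: 12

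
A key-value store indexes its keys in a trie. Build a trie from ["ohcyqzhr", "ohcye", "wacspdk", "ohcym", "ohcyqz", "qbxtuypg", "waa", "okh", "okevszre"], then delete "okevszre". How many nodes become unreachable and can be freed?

6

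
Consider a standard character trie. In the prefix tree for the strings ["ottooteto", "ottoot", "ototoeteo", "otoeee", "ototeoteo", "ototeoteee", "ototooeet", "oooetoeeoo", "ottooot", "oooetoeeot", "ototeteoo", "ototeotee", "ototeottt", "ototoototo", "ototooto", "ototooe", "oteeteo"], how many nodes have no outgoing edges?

A leaf is a node with no children — equivalently, the end of a word that is not a proper prefix of any other stored word.
Those words: "oooetoeeoo", "oooetoeeot", "oteeteo", "otoeee", "ototeoteee", "ototeoteo", "ototeottt", "ototeteoo", "ototoeteo", "ototooeet", "ototoototo", "ottooot", "ottooteto"
Leaf count: 13

13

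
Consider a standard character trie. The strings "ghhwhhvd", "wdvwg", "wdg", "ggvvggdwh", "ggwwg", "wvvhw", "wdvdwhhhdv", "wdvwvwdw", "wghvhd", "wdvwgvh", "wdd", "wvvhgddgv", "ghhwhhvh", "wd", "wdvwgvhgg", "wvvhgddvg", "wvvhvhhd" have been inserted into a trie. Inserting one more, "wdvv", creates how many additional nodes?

1

"wdv" is already a path in the trie; the remaining "v" must be added.
So 4 − 3 = 1 new nodes.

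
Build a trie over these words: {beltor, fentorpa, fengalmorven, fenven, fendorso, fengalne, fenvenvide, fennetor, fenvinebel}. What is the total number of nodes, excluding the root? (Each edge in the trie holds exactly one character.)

48

Count nodes per top-level branch (shared prefixes stored once):
  'b'-branch (beltor): 6 nodes
  'f'-branch (fendorso, fengalmorven, fengalne, fennetor, fentorpa, fenven, fenvenvide, fenvinebel): 42 nodes
Sum: 48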